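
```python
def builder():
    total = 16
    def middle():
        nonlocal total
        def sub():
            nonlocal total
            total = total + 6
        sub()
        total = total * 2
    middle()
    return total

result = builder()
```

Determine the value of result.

Step 1: total = 16.
Step 2: sub() adds 6: total = 16 + 6 = 22.
Step 3: middle() doubles: total = 22 * 2 = 44.
Step 4: result = 44

The answer is 44.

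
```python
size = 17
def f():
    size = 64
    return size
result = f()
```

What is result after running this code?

Step 1: Global size = 17.
Step 2: f() creates local size = 64, shadowing the global.
Step 3: Returns local size = 64. result = 64

The answer is 64.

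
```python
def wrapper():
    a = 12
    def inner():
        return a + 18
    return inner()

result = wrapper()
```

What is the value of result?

Step 1: wrapper() defines a = 12.
Step 2: inner() reads a = 12 from enclosing scope, returns 12 + 18 = 30.
Step 3: result = 30

The answer is 30.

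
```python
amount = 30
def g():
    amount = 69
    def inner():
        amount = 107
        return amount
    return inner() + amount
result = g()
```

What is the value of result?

Step 1: g() has local amount = 69. inner() has local amount = 107.
Step 2: inner() returns its local amount = 107.
Step 3: g() returns 107 + its own amount (69) = 176

The answer is 176.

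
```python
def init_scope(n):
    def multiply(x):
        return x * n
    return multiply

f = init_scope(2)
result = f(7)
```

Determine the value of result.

Step 1: init_scope(2) returns multiply closure with n = 2.
Step 2: f(7) computes 7 * 2 = 14.
Step 3: result = 14

The answer is 14.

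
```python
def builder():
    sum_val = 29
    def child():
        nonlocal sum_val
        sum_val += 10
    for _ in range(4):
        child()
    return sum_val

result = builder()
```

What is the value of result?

Step 1: sum_val = 29.
Step 2: child() is called 4 times in a loop, each adding 10 via nonlocal.
Step 3: sum_val = 29 + 10 * 4 = 69

The answer is 69.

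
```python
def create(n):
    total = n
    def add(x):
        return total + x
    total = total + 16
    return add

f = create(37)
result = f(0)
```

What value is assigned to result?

Step 1: create(37) sets total = 37, then total = 37 + 16 = 53.
Step 2: Closures capture by reference, so add sees total = 53.
Step 3: f(0) returns 53 + 0 = 53

The answer is 53.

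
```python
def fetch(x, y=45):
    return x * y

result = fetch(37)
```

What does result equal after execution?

Step 1: fetch(37) uses default y = 45.
Step 2: Returns 37 * 45 = 1665.
Step 3: result = 1665

The answer is 1665.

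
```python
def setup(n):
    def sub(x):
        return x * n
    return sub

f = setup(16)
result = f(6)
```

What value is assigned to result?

Step 1: setup(16) creates a closure capturing n = 16.
Step 2: f(6) computes 6 * 16 = 96.
Step 3: result = 96

The answer is 96.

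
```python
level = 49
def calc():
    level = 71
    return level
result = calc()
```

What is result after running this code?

Step 1: Global level = 49.
Step 2: calc() creates local level = 71, shadowing the global.
Step 3: Returns local level = 71. result = 71

The answer is 71.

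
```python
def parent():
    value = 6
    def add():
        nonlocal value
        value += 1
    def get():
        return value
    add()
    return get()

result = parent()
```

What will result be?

Step 1: value = 6. add() modifies it via nonlocal, get() reads it.
Step 2: add() makes value = 6 + 1 = 7.
Step 3: get() returns 7. result = 7

The answer is 7.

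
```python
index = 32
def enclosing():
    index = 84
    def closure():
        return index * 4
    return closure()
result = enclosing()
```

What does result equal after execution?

Step 1: enclosing() shadows global index with index = 84.
Step 2: closure() finds index = 84 in enclosing scope, computes 84 * 4 = 336.
Step 3: result = 336

The answer is 336.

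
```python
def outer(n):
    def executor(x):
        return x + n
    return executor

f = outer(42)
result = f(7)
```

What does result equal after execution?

Step 1: outer(42) creates a closure that captures n = 42.
Step 2: f(7) calls the closure with x = 7, returning 7 + 42 = 49.
Step 3: result = 49

The answer is 49.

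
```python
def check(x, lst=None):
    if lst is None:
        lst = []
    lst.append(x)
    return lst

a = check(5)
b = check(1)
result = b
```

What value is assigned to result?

Step 1: None default with guard creates a NEW list each call.
Step 2: a = [5] (fresh list). b = [1] (another fresh list).
Step 3: result = [1] (this is the fix for mutable default)

The answer is [1].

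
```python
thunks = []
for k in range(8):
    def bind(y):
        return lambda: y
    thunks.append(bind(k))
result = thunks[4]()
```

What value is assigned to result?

Step 1: bind(k) creates a new scope capturing y = k at call time.
Step 2: thunks[4] = bind(4), so its lambda captures y = 4.
Step 3: result = 4 (closure factory fixes late binding)

The answer is 4.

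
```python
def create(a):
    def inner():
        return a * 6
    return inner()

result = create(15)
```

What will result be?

Step 1: create(15) binds parameter a = 15.
Step 2: inner() accesses a = 15 from enclosing scope.
Step 3: result = 15 * 6 = 90

The answer is 90.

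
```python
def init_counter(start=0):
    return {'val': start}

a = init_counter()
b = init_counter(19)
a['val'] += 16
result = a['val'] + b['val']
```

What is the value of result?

Step 1: init_counter() returns a new dict each call (immutable default 0).
Step 2: a = {'val': 0}, b = {'val': 19}.
Step 3: a['val'] += 16 = 16. result = 16 + 19 = 35

The answer is 35.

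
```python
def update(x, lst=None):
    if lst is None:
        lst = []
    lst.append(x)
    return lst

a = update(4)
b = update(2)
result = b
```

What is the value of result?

Step 1: None default with guard creates a NEW list each call.
Step 2: a = [4] (fresh list). b = [2] (another fresh list).
Step 3: result = [2] (this is the fix for mutable default)

The answer is [2].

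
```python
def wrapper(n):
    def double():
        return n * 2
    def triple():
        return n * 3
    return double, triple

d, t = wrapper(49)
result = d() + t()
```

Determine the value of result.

Step 1: Both closures capture the same n = 49.
Step 2: d() = 49 * 2 = 98, t() = 49 * 3 = 147.
Step 3: result = 98 + 147 = 245

The answer is 245.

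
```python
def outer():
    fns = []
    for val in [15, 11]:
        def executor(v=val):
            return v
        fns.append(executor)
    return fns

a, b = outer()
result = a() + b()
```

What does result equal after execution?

Step 1: Default argument v=val captures val at each iteration.
Step 2: a() returns 15 (captured at first iteration), b() returns 11 (captured at second).
Step 3: result = 15 + 11 = 26

The answer is 26.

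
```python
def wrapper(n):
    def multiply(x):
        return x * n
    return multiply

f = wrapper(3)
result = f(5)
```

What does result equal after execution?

Step 1: wrapper(3) returns multiply closure with n = 3.
Step 2: f(5) computes 5 * 3 = 15.
Step 3: result = 15

The answer is 15.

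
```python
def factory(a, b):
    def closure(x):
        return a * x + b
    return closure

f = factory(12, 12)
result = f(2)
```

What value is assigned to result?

Step 1: factory(12, 12) captures a = 12, b = 12.
Step 2: f(2) computes 12 * 2 + 12 = 36.
Step 3: result = 36

The answer is 36.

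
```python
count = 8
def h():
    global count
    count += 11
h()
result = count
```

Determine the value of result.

Step 1: count = 8 globally.
Step 2: h() modifies global count: count += 11 = 19.
Step 3: result = 19

The answer is 19.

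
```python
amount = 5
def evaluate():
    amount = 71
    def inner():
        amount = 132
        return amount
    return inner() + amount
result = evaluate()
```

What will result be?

Step 1: evaluate() has local amount = 71. inner() has local amount = 132.
Step 2: inner() returns its local amount = 132.
Step 3: evaluate() returns 132 + its own amount (71) = 203

The answer is 203.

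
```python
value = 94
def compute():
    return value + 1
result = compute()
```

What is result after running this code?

Step 1: value = 94 is defined globally.
Step 2: compute() looks up value from global scope = 94, then computes 94 + 1 = 95.
Step 3: result = 95

The answer is 95.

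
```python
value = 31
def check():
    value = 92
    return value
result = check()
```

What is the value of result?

Step 1: Global value = 31.
Step 2: check() creates local value = 92, shadowing the global.
Step 3: Returns local value = 92. result = 92

The answer is 92.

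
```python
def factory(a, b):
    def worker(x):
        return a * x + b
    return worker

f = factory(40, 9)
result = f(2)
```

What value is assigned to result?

Step 1: factory(40, 9) captures a = 40, b = 9.
Step 2: f(2) computes 40 * 2 + 9 = 89.
Step 3: result = 89

The answer is 89.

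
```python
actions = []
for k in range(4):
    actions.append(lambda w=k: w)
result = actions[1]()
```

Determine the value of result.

Step 1: Default argument w=k captures k's value at each iteration.
Step 2: actions[1] captured w = 1 when k was 1.
Step 3: result = 1

The answer is 1.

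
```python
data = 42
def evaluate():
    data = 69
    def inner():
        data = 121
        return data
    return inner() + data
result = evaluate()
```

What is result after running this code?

Step 1: evaluate() has local data = 69. inner() has local data = 121.
Step 2: inner() returns its local data = 121.
Step 3: evaluate() returns 121 + its own data (69) = 190

The answer is 190.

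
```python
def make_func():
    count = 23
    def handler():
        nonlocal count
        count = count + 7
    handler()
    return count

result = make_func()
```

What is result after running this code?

Step 1: make_func() sets count = 23.
Step 2: handler() uses nonlocal to modify count in make_func's scope: count = 23 + 7 = 30.
Step 3: make_func() returns the modified count = 30

The answer is 30.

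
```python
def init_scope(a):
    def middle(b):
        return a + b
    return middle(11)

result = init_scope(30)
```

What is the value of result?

Step 1: init_scope(30) passes a = 30.
Step 2: middle(11) has b = 11, reads a = 30 from enclosing.
Step 3: result = 30 + 11 = 41

The answer is 41.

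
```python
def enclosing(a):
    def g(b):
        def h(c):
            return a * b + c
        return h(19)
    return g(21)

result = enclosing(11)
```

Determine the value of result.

Step 1: a = 11, b = 21, c = 19.
Step 2: h() computes a * b + c = 11 * 21 + 19 = 250.
Step 3: result = 250

The answer is 250.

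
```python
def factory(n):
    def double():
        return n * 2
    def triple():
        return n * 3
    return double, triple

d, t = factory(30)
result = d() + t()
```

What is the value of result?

Step 1: Both closures capture the same n = 30.
Step 2: d() = 30 * 2 = 60, t() = 30 * 3 = 90.
Step 3: result = 60 + 90 = 150

The answer is 150.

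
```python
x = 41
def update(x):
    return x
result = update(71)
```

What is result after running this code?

Step 1: Global x = 41.
Step 2: update(71) takes parameter x = 71, which shadows the global.
Step 3: result = 71

The answer is 71.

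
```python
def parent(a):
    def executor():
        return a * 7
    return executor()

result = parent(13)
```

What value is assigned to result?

Step 1: parent(13) binds parameter a = 13.
Step 2: executor() accesses a = 13 from enclosing scope.
Step 3: result = 13 * 7 = 91

The answer is 91.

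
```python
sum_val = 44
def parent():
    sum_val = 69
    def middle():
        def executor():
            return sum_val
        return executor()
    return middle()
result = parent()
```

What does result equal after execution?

Step 1: parent() defines sum_val = 69. middle() and executor() have no local sum_val.
Step 2: executor() checks local (none), enclosing middle() (none), enclosing parent() and finds sum_val = 69.
Step 3: result = 69

The answer is 69.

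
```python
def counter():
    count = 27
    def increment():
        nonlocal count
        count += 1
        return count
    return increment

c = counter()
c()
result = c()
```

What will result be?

Step 1: counter() creates closure with count = 27.
Step 2: Each c() call increments count via nonlocal. After 2 calls: 27 + 2 = 29.
Step 3: result = 29

The answer is 29.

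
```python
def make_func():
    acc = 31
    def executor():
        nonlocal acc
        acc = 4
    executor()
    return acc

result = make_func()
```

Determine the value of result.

Step 1: make_func() sets acc = 31.
Step 2: executor() uses nonlocal to reassign acc = 4.
Step 3: result = 4

The answer is 4.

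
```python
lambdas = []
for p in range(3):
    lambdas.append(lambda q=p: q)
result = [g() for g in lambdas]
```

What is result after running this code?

Step 1: Default arg q=p captures p at each iteration.
Step 2: Each lambda has its own default: 0, 1, ..., 2.
Step 3: result = [0, 1, 2]

The answer is [0, 1, 2].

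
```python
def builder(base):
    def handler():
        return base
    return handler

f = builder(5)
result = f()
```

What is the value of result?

Step 1: builder(5) creates closure capturing base = 5.
Step 2: f() returns the captured base = 5.
Step 3: result = 5

The answer is 5.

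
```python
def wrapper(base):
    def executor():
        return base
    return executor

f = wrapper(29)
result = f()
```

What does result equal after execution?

Step 1: wrapper(29) creates closure capturing base = 29.
Step 2: f() returns the captured base = 29.
Step 3: result = 29

The answer is 29.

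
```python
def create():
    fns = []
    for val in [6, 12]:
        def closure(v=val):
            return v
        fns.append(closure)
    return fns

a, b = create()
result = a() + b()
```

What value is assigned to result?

Step 1: Default argument v=val captures val at each iteration.
Step 2: a() returns 6 (captured at first iteration), b() returns 12 (captured at second).
Step 3: result = 6 + 12 = 18

The answer is 18.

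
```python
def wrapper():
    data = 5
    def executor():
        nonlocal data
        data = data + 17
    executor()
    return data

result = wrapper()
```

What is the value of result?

Step 1: wrapper() sets data = 5.
Step 2: executor() uses nonlocal to modify data in wrapper's scope: data = 5 + 17 = 22.
Step 3: wrapper() returns the modified data = 22

The answer is 22.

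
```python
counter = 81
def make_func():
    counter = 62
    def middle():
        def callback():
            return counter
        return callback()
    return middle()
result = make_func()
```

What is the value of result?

Step 1: make_func() defines counter = 62. middle() and callback() have no local counter.
Step 2: callback() checks local (none), enclosing middle() (none), enclosing make_func() and finds counter = 62.
Step 3: result = 62

The answer is 62.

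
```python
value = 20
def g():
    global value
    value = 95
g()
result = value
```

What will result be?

Step 1: value = 20 globally.
Step 2: g() declares global value and sets it to 95.
Step 3: After g(), global value = 95. result = 95

The answer is 95.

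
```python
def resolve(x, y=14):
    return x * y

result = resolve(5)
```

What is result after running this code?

Step 1: resolve(5) uses default y = 14.
Step 2: Returns 5 * 14 = 70.
Step 3: result = 70

The answer is 70.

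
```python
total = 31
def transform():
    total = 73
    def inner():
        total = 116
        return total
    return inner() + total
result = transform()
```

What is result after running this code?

Step 1: transform() has local total = 73. inner() has local total = 116.
Step 2: inner() returns its local total = 116.
Step 3: transform() returns 116 + its own total (73) = 189

The answer is 189.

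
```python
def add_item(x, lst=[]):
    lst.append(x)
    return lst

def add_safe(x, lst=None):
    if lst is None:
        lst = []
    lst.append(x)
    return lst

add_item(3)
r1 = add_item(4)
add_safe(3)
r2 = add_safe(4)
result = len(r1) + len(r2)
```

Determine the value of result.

Step 1: add_item shares mutable default: after 2 calls, lst = [3, 4], len = 2.
Step 2: add_safe creates fresh list each time: r2 = [4], len = 1.
Step 3: result = 2 + 1 = 3

The answer is 3.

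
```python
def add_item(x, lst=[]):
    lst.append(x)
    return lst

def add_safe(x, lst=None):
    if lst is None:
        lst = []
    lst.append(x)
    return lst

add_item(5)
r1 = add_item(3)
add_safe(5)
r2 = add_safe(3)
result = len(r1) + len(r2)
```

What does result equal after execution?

Step 1: add_item shares mutable default: after 2 calls, lst = [5, 3], len = 2.
Step 2: add_safe creates fresh list each time: r2 = [3], len = 1.
Step 3: result = 2 + 1 = 3

The answer is 3.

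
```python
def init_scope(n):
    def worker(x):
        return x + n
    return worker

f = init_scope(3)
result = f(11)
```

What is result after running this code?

Step 1: init_scope(3) creates a closure that captures n = 3.
Step 2: f(11) calls the closure with x = 11, returning 11 + 3 = 14.
Step 3: result = 14

The answer is 14.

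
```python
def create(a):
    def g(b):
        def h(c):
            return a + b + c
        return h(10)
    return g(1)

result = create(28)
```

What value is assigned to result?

Step 1: a = 28, b = 1, c = 10 across three nested scopes.
Step 2: h() accesses all three via LEGB rule.
Step 3: result = 28 + 1 + 10 = 39

The answer is 39.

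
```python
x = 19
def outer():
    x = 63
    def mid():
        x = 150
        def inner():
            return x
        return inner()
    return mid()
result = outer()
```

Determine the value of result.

Step 1: Three levels of shadowing: global 19, outer 63, mid 150.
Step 2: inner() finds x = 150 in enclosing mid() scope.
Step 3: result = 150

The answer is 150.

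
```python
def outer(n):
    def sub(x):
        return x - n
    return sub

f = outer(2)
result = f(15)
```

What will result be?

Step 1: outer(2) creates a closure capturing n = 2.
Step 2: f(15) computes 15 - 2 = 13.
Step 3: result = 13

The answer is 13.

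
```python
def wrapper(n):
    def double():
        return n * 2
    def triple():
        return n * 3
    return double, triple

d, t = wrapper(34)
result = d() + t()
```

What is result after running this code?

Step 1: Both closures capture the same n = 34.
Step 2: d() = 34 * 2 = 68, t() = 34 * 3 = 102.
Step 3: result = 68 + 102 = 170

The answer is 170.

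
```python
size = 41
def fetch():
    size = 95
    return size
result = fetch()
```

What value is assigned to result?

Step 1: Global size = 41.
Step 2: fetch() creates local size = 95, shadowing the global.
Step 3: Returns local size = 95. result = 95

The answer is 95.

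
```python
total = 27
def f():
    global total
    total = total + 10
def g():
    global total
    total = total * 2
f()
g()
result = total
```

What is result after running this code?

Step 1: total = 27.
Step 2: f() adds 10: total = 27 + 10 = 37.
Step 3: g() doubles: total = 37 * 2 = 74.
Step 4: result = 74

The answer is 74.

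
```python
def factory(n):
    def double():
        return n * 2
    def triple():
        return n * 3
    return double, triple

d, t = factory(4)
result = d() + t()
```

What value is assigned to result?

Step 1: Both closures capture the same n = 4.
Step 2: d() = 4 * 2 = 8, t() = 4 * 3 = 12.
Step 3: result = 8 + 12 = 20

The answer is 20.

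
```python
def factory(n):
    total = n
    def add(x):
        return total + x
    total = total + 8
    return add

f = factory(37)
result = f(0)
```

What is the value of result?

Step 1: factory(37) sets total = 37, then total = 37 + 8 = 45.
Step 2: Closures capture by reference, so add sees total = 45.
Step 3: f(0) returns 45 + 0 = 45

The answer is 45.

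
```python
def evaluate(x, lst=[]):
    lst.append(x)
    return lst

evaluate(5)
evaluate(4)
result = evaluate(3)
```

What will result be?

Step 1: Mutable default argument gotcha! The list [] is created once.
Step 2: Each call appends to the SAME list: [5], [5, 4], [5, 4, 3].
Step 3: result = [5, 4, 3]

The answer is [5, 4, 3].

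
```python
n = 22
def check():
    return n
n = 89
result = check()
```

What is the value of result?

Step 1: n is first set to 22, then reassigned to 89.
Step 2: check() is called after the reassignment, so it looks up the current global n = 89.
Step 3: result = 89

The answer is 89.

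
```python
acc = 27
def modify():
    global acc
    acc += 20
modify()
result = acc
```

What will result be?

Step 1: acc = 27 globally.
Step 2: modify() modifies global acc: acc += 20 = 47.
Step 3: result = 47

The answer is 47.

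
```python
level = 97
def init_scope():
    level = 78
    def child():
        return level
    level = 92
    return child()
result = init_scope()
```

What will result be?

Step 1: init_scope() sets level = 78, then later level = 92.
Step 2: child() is called after level is reassigned to 92. Closures capture variables by reference, not by value.
Step 3: result = 92

The answer is 92.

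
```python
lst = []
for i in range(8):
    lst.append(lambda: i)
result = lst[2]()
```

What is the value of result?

Step 1: The loop creates 8 lambdas, all referencing the same variable i.
Step 2: After the loop, i = 7 (final value).
Step 3: lst[2]() looks up i at call time and finds 7. This is the late binding gotcha. result = 7

The answer is 7.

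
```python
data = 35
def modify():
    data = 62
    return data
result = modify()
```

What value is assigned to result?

Step 1: Global data = 35.
Step 2: modify() creates local data = 62, shadowing the global.
Step 3: Returns local data = 62. result = 62

The answer is 62.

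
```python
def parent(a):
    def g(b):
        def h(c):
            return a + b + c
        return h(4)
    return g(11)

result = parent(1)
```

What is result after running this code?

Step 1: a = 1, b = 11, c = 4 across three nested scopes.
Step 2: h() accesses all three via LEGB rule.
Step 3: result = 1 + 11 + 4 = 16

The answer is 16.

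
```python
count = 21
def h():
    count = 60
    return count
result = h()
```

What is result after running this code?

Step 1: Global count = 21.
Step 2: h() creates local count = 60, shadowing the global.
Step 3: Returns local count = 60. result = 60

The answer is 60.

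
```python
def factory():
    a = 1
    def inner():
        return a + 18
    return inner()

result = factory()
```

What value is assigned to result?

Step 1: factory() defines a = 1.
Step 2: inner() reads a = 1 from enclosing scope, returns 1 + 18 = 19.
Step 3: result = 19

The answer is 19.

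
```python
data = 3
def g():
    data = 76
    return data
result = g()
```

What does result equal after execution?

Step 1: Global data = 3.
Step 2: g() creates local data = 76, shadowing the global.
Step 3: Returns local data = 76. result = 76

The answer is 76.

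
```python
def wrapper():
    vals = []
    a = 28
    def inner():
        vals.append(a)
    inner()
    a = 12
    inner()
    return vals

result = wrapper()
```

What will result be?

Step 1: a = 28. inner() appends current a to vals.
Step 2: First inner(): appends 28. Then a = 12.
Step 3: Second inner(): appends 12 (closure sees updated a). result = [28, 12]

The answer is [28, 12].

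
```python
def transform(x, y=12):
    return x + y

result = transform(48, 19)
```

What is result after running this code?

Step 1: transform(48, 19) overrides default y with 19.
Step 2: Returns 48 + 19 = 67.
Step 3: result = 67

The answer is 67.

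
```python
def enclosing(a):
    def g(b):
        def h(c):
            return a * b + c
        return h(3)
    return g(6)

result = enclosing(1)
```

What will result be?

Step 1: a = 1, b = 6, c = 3.
Step 2: h() computes a * b + c = 1 * 6 + 3 = 9.
Step 3: result = 9

The answer is 9.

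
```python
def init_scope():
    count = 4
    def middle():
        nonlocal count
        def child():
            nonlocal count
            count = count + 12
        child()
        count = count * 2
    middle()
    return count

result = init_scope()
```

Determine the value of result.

Step 1: count = 4.
Step 2: child() adds 12: count = 4 + 12 = 16.
Step 3: middle() doubles: count = 16 * 2 = 32.
Step 4: result = 32

The answer is 32.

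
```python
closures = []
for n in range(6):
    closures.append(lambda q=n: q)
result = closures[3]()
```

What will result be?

Step 1: Default argument q=n captures n's value at each iteration.
Step 2: closures[3] captured q = 3 when n was 3.
Step 3: result = 3

The answer is 3.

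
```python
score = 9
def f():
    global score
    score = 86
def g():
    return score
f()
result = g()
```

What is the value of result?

Step 1: score = 9.
Step 2: f() sets global score = 86.
Step 3: g() reads global score = 86. result = 86

The answer is 86.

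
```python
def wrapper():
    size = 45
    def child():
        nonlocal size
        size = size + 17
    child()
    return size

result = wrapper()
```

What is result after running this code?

Step 1: wrapper() sets size = 45.
Step 2: child() uses nonlocal to modify size in wrapper's scope: size = 45 + 17 = 62.
Step 3: wrapper() returns the modified size = 62

The answer is 62.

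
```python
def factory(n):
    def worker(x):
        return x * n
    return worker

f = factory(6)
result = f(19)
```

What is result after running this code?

Step 1: factory(6) creates a closure capturing n = 6.
Step 2: f(19) computes 19 * 6 = 114.
Step 3: result = 114

The answer is 114.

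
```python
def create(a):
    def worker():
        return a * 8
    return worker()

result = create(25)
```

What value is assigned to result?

Step 1: create(25) binds parameter a = 25.
Step 2: worker() accesses a = 25 from enclosing scope.
Step 3: result = 25 * 8 = 200

The answer is 200.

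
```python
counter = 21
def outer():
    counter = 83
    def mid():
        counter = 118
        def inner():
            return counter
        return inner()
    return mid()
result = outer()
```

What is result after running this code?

Step 1: Three levels of shadowing: global 21, outer 83, mid 118.
Step 2: inner() finds counter = 118 in enclosing mid() scope.
Step 3: result = 118

The answer is 118.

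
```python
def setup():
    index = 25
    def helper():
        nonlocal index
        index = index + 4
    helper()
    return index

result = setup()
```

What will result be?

Step 1: setup() sets index = 25.
Step 2: helper() uses nonlocal to modify index in setup's scope: index = 25 + 4 = 29.
Step 3: setup() returns the modified index = 29

The answer is 29.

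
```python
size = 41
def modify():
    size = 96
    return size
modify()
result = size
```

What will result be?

Step 1: Global size = 41.
Step 2: modify() creates local size = 96 (shadow, not modification).
Step 3: After modify() returns, global size is unchanged. result = 41

The answer is 41.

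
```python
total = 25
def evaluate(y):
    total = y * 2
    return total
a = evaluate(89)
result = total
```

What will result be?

Step 1: Global total = 25.
Step 2: evaluate(89) creates local total = 89 * 2 = 178.
Step 3: Global total unchanged because no global keyword. result = 25

The answer is 25.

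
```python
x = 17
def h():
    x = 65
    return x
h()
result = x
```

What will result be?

Step 1: x = 17 globally.
Step 2: h() creates a LOCAL x = 65 (no global keyword!).
Step 3: The global x is unchanged. result = 17

The answer is 17.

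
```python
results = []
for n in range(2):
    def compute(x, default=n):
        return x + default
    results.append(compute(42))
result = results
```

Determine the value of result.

Step 1: Default argument default=n is evaluated at function definition time.
Step 2: Each iteration creates compute with default = current n value.
Step 3: compute(42) returns 42 + default. results = [42, 43]

The answer is [42, 43].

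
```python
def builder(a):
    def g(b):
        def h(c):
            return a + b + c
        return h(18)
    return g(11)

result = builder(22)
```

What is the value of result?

Step 1: a = 22, b = 11, c = 18 across three nested scopes.
Step 2: h() accesses all three via LEGB rule.
Step 3: result = 22 + 11 + 18 = 51

The answer is 51.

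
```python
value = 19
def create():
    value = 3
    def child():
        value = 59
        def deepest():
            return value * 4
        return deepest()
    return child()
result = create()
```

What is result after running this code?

Step 1: deepest() looks up value through LEGB: not local, finds value = 59 in enclosing child().
Step 2: Returns 59 * 4 = 236.
Step 3: result = 236

The answer is 236.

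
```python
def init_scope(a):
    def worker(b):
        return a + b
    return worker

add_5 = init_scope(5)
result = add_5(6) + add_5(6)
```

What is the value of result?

Step 1: add_5 captures a = 5.
Step 2: add_5(6) = 5 + 6 = 11, called twice.
Step 3: result = 11 + 11 = 22

The answer is 22.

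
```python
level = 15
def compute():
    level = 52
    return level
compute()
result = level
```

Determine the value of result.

Step 1: Global level = 15.
Step 2: compute() creates local level = 52 (shadow, not modification).
Step 3: After compute() returns, global level is unchanged. result = 15

The answer is 15.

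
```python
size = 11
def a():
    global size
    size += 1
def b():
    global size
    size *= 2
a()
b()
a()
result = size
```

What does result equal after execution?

Step 1: size = 11.
Step 2: a(): size = 11 + 1 = 12.
Step 3: b(): size = 12 * 2 = 24.
Step 4: a(): size = 24 + 1 = 25

The answer is 25.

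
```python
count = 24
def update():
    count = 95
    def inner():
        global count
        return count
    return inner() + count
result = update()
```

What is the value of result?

Step 1: Global count = 24. update() shadows with local count = 95.
Step 2: inner() uses global keyword, so inner() returns global count = 24.
Step 3: update() returns 24 + 95 = 119

The answer is 119.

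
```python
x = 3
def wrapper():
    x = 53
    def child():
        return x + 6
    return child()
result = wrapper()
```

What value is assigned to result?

Step 1: wrapper() shadows global x with x = 53.
Step 2: child() finds x = 53 in enclosing scope, computes 53 + 6 = 59.
Step 3: result = 59

The answer is 59.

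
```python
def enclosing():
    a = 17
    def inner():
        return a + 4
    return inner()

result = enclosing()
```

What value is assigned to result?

Step 1: enclosing() defines a = 17.
Step 2: inner() reads a = 17 from enclosing scope, returns 17 + 4 = 21.
Step 3: result = 21

The answer is 21.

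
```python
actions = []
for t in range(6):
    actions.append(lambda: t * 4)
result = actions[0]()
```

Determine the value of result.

Step 1: All lambdas reference the same variable t (late binding).
Step 2: After the loop, t = 5. Every lambda returns t * 4.
Step 3: actions[0]() = 5 * 4 = 20

The answer is 20.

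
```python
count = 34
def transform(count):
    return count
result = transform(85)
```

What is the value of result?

Step 1: Global count = 34.
Step 2: transform(85) takes parameter count = 85, which shadows the global.
Step 3: result = 85

The answer is 85.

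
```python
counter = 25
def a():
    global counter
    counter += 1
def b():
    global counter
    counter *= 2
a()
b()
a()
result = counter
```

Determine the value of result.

Step 1: counter = 25.
Step 2: a(): counter = 25 + 1 = 26.
Step 3: b(): counter = 26 * 2 = 52.
Step 4: a(): counter = 52 + 1 = 53

The answer is 53.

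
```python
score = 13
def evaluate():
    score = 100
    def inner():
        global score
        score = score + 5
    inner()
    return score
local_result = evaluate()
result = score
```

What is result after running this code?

Step 1: Global score = 13. evaluate() creates local score = 100.
Step 2: inner() declares global score and adds 5: global score = 13 + 5 = 18.
Step 3: evaluate() returns its local score = 100 (unaffected by inner).
Step 4: result = global score = 18

The answer is 18.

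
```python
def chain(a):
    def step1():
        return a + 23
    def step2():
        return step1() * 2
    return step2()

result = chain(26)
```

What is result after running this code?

Step 1: chain(26) captures a = 26.
Step 2: step2() calls step1() which returns 26 + 23 = 49.
Step 3: step2() returns 49 * 2 = 98

The answer is 98.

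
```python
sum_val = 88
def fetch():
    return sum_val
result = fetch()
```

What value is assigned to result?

Step 1: sum_val = 88 is defined in the global scope.
Step 2: fetch() looks up sum_val. No local sum_val exists, so Python checks the global scope via LEGB rule and finds sum_val = 88.
Step 3: result = 88

The answer is 88.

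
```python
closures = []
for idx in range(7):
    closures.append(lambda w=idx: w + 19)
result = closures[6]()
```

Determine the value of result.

Step 1: Default argument w=idx captures idx's value at definition time.
Step 2: closures[6] was defined when idx = 6, so w defaults to 6.
Step 3: result = 6 + 19 = 25 (default arg fixes the late binding issue)

The answer is 25.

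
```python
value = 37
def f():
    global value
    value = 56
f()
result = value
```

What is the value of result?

Step 1: value = 37 globally.
Step 2: f() declares global value and sets it to 56.
Step 3: After f(), global value = 56. result = 56

The answer is 56.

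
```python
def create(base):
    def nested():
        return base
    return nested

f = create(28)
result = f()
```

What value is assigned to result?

Step 1: create(28) creates closure capturing base = 28.
Step 2: f() returns the captured base = 28.
Step 3: result = 28

The answer is 28.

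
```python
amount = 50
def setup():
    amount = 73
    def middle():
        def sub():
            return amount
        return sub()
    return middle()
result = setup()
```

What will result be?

Step 1: setup() defines amount = 73. middle() and sub() have no local amount.
Step 2: sub() checks local (none), enclosing middle() (none), enclosing setup() and finds amount = 73.
Step 3: result = 73

The answer is 73.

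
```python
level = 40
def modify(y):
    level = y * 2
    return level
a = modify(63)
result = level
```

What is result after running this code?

Step 1: Global level = 40.
Step 2: modify(63) creates local level = 63 * 2 = 126.
Step 3: Global level unchanged because no global keyword. result = 40

The answer is 40.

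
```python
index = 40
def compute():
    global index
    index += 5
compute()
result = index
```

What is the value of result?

Step 1: index = 40 globally.
Step 2: compute() modifies global index: index += 5 = 45.
Step 3: result = 45

The answer is 45.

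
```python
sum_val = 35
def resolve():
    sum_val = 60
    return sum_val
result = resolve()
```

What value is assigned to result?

Step 1: Global sum_val = 35.
Step 2: resolve() creates local sum_val = 60, shadowing the global.
Step 3: Returns local sum_val = 60. result = 60

The answer is 60.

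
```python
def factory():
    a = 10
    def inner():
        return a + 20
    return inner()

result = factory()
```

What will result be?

Step 1: factory() defines a = 10.
Step 2: inner() reads a = 10 from enclosing scope, returns 10 + 20 = 30.
Step 3: result = 30

The answer is 30.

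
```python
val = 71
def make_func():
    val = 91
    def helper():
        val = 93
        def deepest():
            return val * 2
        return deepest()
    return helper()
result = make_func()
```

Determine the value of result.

Step 1: deepest() looks up val through LEGB: not local, finds val = 93 in enclosing helper().
Step 2: Returns 93 * 2 = 186.
Step 3: result = 186

The answer is 186.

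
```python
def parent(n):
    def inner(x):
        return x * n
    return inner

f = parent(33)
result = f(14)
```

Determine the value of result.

Step 1: parent(33) creates a closure capturing n = 33.
Step 2: f(14) computes 14 * 33 = 462.
Step 3: result = 462

The answer is 462.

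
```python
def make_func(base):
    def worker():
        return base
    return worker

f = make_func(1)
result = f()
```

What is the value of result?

Step 1: make_func(1) creates closure capturing base = 1.
Step 2: f() returns the captured base = 1.
Step 3: result = 1

The answer is 1.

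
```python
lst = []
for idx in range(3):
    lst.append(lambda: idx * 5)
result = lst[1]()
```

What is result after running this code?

Step 1: All lambdas reference the same variable idx (late binding).
Step 2: After the loop, idx = 2. Every lambda returns idx * 5.
Step 3: lst[1]() = 2 * 5 = 10

The answer is 10.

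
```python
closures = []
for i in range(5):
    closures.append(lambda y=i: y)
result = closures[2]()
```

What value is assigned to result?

Step 1: Default argument y=i captures i's value at each iteration.
Step 2: closures[2] captured y = 2 when i was 2.
Step 3: result = 2

The answer is 2.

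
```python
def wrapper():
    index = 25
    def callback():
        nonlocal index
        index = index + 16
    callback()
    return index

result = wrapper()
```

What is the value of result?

Step 1: wrapper() sets index = 25.
Step 2: callback() uses nonlocal to modify index in wrapper's scope: index = 25 + 16 = 41.
Step 3: wrapper() returns the modified index = 41

The answer is 41.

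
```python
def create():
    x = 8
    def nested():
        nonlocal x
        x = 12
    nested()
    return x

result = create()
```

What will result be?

Step 1: create() sets x = 8.
Step 2: nested() uses nonlocal to reassign x = 12.
Step 3: result = 12

The answer is 12.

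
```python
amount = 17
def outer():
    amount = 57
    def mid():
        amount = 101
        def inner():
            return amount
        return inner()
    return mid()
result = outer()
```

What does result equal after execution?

Step 1: Three levels of shadowing: global 17, outer 57, mid 101.
Step 2: inner() finds amount = 101 in enclosing mid() scope.
Step 3: result = 101

The answer is 101.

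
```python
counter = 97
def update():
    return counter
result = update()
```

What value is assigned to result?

Step 1: counter = 97 is defined in the global scope.
Step 2: update() looks up counter. No local counter exists, so Python checks the global scope via LEGB rule and finds counter = 97.
Step 3: result = 97

The answer is 97.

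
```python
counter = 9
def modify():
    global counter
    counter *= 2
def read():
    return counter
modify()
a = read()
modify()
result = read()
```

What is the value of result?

Step 1: counter = 9.
Step 2: First modify(): counter = 9 * 2 = 18.
Step 3: Second modify(): counter = 18 * 2 = 36.
Step 4: read() returns 36

The answer is 36.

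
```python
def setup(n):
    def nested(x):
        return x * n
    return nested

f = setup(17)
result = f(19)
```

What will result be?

Step 1: setup(17) creates a closure capturing n = 17.
Step 2: f(19) computes 19 * 17 = 323.
Step 3: result = 323

The answer is 323.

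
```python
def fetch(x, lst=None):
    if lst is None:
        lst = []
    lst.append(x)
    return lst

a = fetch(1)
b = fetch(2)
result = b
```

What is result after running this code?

Step 1: None default with guard creates a NEW list each call.
Step 2: a = [1] (fresh list). b = [2] (another fresh list).
Step 3: result = [2] (this is the fix for mutable default)

The answer is [2].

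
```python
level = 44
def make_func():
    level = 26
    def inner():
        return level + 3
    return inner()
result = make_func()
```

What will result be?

Step 1: make_func() shadows global level with level = 26.
Step 2: inner() finds level = 26 in enclosing scope, computes 26 + 3 = 29.
Step 3: result = 29

The answer is 29.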